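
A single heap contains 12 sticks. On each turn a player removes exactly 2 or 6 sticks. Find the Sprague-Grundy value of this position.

Build the Grundy sequence with g(k) = mex{g(k−s) : s ∈ {2, 6}, s ≤ k}:
k:     0  1  2  3  4  5  6  7  8  9 10 11 12
g(k):  0  0  1  1  0  0  1  1  0  0  1  1  0
So g(12) = 0.

0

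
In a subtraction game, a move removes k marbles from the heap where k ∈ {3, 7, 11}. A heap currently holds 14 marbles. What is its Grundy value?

Grundy values for subtraction set {3, 7, 11}:
k:     0  1  2  3  4  5  6  7  8  9 10 11 12 13 14
g(k):  0  0  0  1  1  1  0  2  2  1  0  3  2  1  0
So g(14) = 0.

0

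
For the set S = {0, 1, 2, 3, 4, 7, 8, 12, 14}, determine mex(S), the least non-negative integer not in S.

The values 0, 1, 2, 3, 4 are all present; 5 is the first non-negative integer missing from the set.

5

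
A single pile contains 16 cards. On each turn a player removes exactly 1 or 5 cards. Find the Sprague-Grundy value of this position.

Grundy values for subtraction set {1, 5}:
k:     0  1  2  3  4  5  6  7  8  9 10 11 12 13 14 15 16
g(k):  0  1  0  1  0  1  0  1  0  1  0  1  0  1  0  1  0
So g(16) = 0.

0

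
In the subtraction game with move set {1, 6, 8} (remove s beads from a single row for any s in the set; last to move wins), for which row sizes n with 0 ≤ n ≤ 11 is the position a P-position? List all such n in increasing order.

0, 2, 4, 7, 9, 11

Compute g(0), g(1), … for moves {1, 6, 8}:
k:     0  1  2  3  4  5  6  7  8  9 10 11
g(k):  0  1  0  1  0  1  2  0  1  0  1  0
The P-positions (g = 0) in 0..11 are 0, 2, 4, 7, 9, 11.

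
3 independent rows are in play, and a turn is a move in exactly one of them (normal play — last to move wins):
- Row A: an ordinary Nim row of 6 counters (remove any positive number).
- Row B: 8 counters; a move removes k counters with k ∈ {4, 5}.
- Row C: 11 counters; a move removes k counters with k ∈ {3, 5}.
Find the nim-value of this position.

Row A is a plain Nim row of size 6, so its Grundy value is 6.
Grundy values for row B (subtraction set {4, 5}):
k:     0  1  2  3  4  5  6  7  8
g(k):  0  0  0  0  1  1  1  1  2
So g(8) = 2.
For row C, compute g(0), g(1), … with moves {3, 5}:
g(0) = mex{} = 0
g(1) = mex{} = 0
g(2) = mex{} = 0
g(3) = mex{0} = 1
g(4) = mex{0} = 1
g(5) = mex{0} = 1
g(6) = mex{0,1} = 2
g(7) = mex{0,1} = 2
g(8) = mex{1} = 0
g(9) = mex{1,2} = 0
g(10) = mex{1,2} = 0
g(11) = mex{0,2} = 1
So g(11) = 1.
The value of a disjunctive sum is the nim-sum of the parts.
Combined value = 6 XOR 2 XOR 1 = 5.

5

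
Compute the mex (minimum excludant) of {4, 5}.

0

0 is not in the set, so the mex is 0.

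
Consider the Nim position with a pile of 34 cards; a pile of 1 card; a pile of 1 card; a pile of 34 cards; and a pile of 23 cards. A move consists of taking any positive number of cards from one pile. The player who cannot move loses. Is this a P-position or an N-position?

N-position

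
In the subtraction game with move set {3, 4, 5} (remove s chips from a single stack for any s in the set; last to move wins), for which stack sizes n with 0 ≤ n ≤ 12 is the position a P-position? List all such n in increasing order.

0, 1, 2, 8, 9, 10

Compute g(0), g(1), … for moves {3, 4, 5}:
k:     0  1  2  3  4  5  6  7  8  9 10 11 12
g(k):  0  0  0  1  1  1  2  2  0  0  0  1  1
The P-positions (g = 0) in 0..12 are 0, 1, 2, 8, 9, 10.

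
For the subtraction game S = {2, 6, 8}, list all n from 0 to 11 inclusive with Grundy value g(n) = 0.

Grundy values for subtraction set {2, 6, 8}:
k:     0  1  2  3  4  5  6  7  8  9 10 11
g(k):  0  0  1  1  0  0  1  1  2  2  3  3
The P-positions (g = 0) in 0..11 are 0, 1, 4, 5.

0, 1, 4, 5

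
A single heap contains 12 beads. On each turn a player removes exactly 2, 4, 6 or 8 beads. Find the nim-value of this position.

Grundy values for subtraction set {2, 4, 6, 8}:
g(0) = mex{} = 0
g(1) = mex{} = 0
g(2) = mex{0} = 1
g(3) = mex{0} = 1
g(4) = mex{0,1} = 2
g(5) = mex{0,1} = 2
g(6) = mex{0,1,2} = 3
g(7) = mex{0,1,2} = 3
g(8) = mex{0,1,2,3} = 4
g(9) = mex{0,1,2,3} = 4
g(10) = mex{1,2,3,4} = 0
g(11) = mex{1,2,3,4} = 0
g(12) = mex{0,2,3,4} = 1
So g(12) = 1.

1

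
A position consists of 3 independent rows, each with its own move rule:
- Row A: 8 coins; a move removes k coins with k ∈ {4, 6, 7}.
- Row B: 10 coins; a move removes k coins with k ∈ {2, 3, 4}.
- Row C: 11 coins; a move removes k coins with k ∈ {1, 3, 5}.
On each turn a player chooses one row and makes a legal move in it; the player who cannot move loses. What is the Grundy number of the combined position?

1

For row A, compute g(0), g(1), … with moves {4, 6, 7}:
k:     0  1  2  3  4  5  6  7  8
g(k):  0  0  0  0  1  1  1  1  2
So g(8) = 2.
For row B, compute g(0), g(1), … with moves {2, 3, 4}:
k:     0  1  2  3  4  5  6  7  8  9 10
g(k):  0  0  1  1  2  2  0  0  1  1  2
So g(10) = 2.
For row C, compute g(0), g(1), … with moves {1, 3, 5}:
g(0) = mex{} = 0
g(1) = mex{0} = 1
g(2) = mex{1} = 0
g(3) = mex{0} = 1
g(4) = mex{1} = 0
g(5) = mex{0} = 1
g(6) = mex{1} = 0
g(7) = mex{0} = 1
g(8) = mex{1} = 0
g(9) = mex{0} = 1
g(10) = mex{1} = 0
g(11) = mex{0} = 1
So g(11) = 1.
By the Sprague-Grundy theorem, the Grundy value of a sum of independent games is the XOR of the component values.
Combined value = 2 ⊕ 2 ⊕ 1 = 1.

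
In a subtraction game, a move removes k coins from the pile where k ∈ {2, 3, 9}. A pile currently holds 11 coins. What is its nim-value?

Build the Grundy sequence with g(k) = mex{g(k−s) : s ∈ {2, 3, 9}, s ≤ k}:
k:     0  1  2  3  4  5  6  7  8  9 10 11
g(k):  0  0  1  1  2  0  0  1  1  2  2  0
So g(11) = 0.

0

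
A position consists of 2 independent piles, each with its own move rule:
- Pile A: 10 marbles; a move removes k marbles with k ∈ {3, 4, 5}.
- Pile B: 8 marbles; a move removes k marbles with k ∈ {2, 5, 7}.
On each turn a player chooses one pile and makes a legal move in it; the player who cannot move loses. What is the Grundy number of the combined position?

2

Build the Grundy sequence for pile A with g(k) = mex{g(k−s) : s ∈ {3, 4, 5}, s ≤ k}:
k:     0  1  2  3  4  5  6  7  8  9 10
g(k):  0  0  0  1  1  1  2  2  0  0  0
So g(10) = 0.
Build the Grundy sequence for pile B with g(k) = mex{g(k−s) : s ∈ {2, 5, 7}, s ≤ k}:
g(0) = mex{} = 0
g(1) = mex{} = 0
g(2) = mex{0} = 1
g(3) = mex{0} = 1
g(4) = mex{1} = 0
g(5) = mex{0,1} = 2
g(6) = mex{0} = 1
g(7) = mex{0,1,2} = 3
g(8) = mex{0,1} = 2
So g(8) = 2.
The value of a disjunctive sum is the nim-sum of the parts.
Combined value = 0 XOR 2 = 2.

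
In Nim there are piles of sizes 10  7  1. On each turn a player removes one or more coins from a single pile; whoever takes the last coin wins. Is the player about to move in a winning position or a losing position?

Winning position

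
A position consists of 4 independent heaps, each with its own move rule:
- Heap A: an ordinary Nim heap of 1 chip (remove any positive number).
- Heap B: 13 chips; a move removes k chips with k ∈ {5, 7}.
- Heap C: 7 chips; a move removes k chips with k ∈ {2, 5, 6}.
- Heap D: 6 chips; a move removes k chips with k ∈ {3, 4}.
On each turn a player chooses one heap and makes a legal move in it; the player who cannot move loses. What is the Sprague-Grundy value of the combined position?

0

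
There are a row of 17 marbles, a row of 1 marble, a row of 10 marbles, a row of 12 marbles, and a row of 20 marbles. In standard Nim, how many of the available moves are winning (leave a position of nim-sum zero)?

1

Nim-sum: 17 XOR 1 XOR 10 XOR 12 XOR 20 = 2.
The overall nim-sum is X = 2. A row of size p has a winning move iff p XOR X < p (reduce it to p XOR X).
  17: 17 XOR 2 = 19 ≥ 17 — no move.
  1: 1 XOR 2 = 3 ≥ 1 — no move.
  10: 10 XOR 2 = 8 < 10 — winning move (to 8).
  12: 12 XOR 2 = 14 ≥ 12 — no move.
  20: 20 XOR 2 = 22 ≥ 20 — no move.
That gives 1 winning move.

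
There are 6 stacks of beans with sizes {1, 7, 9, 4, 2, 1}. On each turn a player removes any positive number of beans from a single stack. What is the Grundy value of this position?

8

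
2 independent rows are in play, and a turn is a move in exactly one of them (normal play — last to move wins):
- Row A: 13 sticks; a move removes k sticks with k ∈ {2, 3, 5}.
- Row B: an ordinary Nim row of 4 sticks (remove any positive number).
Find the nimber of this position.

7

For row A, compute g(0), g(1), … with moves {2, 3, 5}:
g(0) = mex{} = 0
g(1) = mex{} = 0
g(2) = mex{0} = 1
g(3) = mex{0} = 1
g(4) = mex{0,1} = 2
g(5) = mex{0,1} = 2
g(6) = mex{0,1,2} = 3
g(7) = mex{1,2} = 0
g(8) = mex{1,2,3} = 0
g(9) = mex{0,2,3} = 1
g(10) = mex{0,2} = 1
g(11) = mex{0,1,3} = 2
g(12) = mex{0,1} = 2
g(13) = mex{0,1,2} = 3
So g(13) = 3.
Row B is a plain Nim row of size 4, so its Grundy value is 4.
The value of a disjunctive sum is the nim-sum of the parts.
Combined value = 3 XOR 4 = 7.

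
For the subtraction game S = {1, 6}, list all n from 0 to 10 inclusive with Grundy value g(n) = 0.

Grundy values for subtraction set {1, 6}:
g(0) = mex{} = 0
g(1) = mex{0} = 1
g(2) = mex{1} = 0
g(3) = mex{0} = 1
g(4) = mex{1} = 0
g(5) = mex{0} = 1
g(6) = mex{0,1} = 2
g(7) = mex{1,2} = 0
g(8) = mex{0} = 1
g(9) = mex{1} = 0
g(10) = mex{0} = 1
The P-positions (g = 0) in 0..10 are 0, 2, 4, 7, 9.

0, 2, 4, 7, 9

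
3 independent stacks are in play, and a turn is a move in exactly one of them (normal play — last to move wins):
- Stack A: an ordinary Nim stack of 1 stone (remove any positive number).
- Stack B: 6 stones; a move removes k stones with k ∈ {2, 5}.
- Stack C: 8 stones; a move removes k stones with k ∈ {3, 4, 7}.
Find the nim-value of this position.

Stack A is a plain Nim stack of size 1, so its Grundy value is 1.
Build the Grundy sequence for stack B with g(k) = mex{g(k−s) : s ∈ {2, 5}, s ≤ k}:
g(0) = mex{} = 0
g(1) = mex{} = 0
g(2) = mex{0} = 1
g(3) = mex{0} = 1
g(4) = mex{1} = 0
g(5) = mex{0,1} = 2
g(6) = mex{0} = 1
So g(6) = 1.
Build the Grundy sequence for stack C with g(k) = mex{g(k−s) : s ∈ {3, 4, 7}, s ≤ k}:
k:     0  1  2  3  4  5  6  7  8
g(k):  0  0  0  1  1  1  2  2  2
So g(8) = 2.
The value of a disjunctive sum is the nim-sum of the parts.
Combined value = 1 XOR 1 XOR 2 = 2.

2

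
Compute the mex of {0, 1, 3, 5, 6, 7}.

2

The values 0, 1 are all present; 2 is the first non-negative integer missing from the set.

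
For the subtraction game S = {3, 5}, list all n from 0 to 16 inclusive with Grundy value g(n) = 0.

0, 1, 2, 8, 9, 10, 16

Grundy values for subtraction set {3, 5}:
k:     0  1  2  3  4  5  6  7  8  9 10 11 12 13 14 15 16
g(k):  0  0  0  1  1  1  2  2  0  0  0  1  1  1  2  2  0
The P-positions (g = 0) in 0..16 are 0, 1, 2, 8, 9, 10, 16.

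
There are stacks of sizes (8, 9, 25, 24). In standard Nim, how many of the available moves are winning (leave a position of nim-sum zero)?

0

Compute the nim-sum pairwise:
8 ⊕ 9 = 1
1 ⊕ 25 = 24
24 ⊕ 24 = 0
The nim-sum is already 0, so every move leaves a nonzero nim-sum — there are no winning moves.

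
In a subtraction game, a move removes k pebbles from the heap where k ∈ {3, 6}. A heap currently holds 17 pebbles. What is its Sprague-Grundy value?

2

Compute g(0), g(1), … for moves {3, 6}:
k:     0  1  2  3  4  5  6  7  8  9 10 11 12 13 14 15 16 17
g(k):  0  0  0  1  1  1  2  2  2  0  0  0  1  1  1  2  2  2
So g(17) = 2.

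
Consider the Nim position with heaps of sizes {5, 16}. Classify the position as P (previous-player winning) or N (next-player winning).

Bitwise XOR of the heap sizes:
  00101  (5)
  10000  (16)
  -----
  10101  (21)
The nim-sum is 21 ≠ 0, so this is an N-position: the player to move can win.

N-position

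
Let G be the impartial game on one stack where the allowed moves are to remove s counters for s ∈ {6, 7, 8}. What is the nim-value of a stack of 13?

Grundy values for subtraction set {6, 7, 8}:
g(0) = mex{} = 0
g(1) = mex{} = 0
g(2) = mex{} = 0
g(3) = mex{} = 0
g(4) = mex{} = 0
g(5) = mex{} = 0
g(6) = mex{0} = 1
g(7) = mex{0} = 1
g(8) = mex{0} = 1
g(9) = mex{0} = 1
g(10) = mex{0} = 1
g(11) = mex{0} = 1
g(12) = mex{0,1} = 2
g(13) = mex{0,1} = 2
So g(13) = 2.

2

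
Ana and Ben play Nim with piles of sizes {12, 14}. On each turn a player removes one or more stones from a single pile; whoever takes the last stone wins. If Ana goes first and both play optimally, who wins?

Ana wins

Nim-sum: 12 ^ 14 = 2.
The nim-sum is 2 ≠ 0, so this is an N-position: the player to move can win; Ana has a winning move.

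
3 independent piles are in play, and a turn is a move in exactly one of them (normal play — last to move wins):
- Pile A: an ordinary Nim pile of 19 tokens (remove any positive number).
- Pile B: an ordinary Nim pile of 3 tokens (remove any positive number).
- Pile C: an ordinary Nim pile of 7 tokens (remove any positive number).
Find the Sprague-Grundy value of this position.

Pile A is a plain Nim pile of size 19, so its Grundy value is 19.
Pile B is a plain Nim pile of size 3, so its Grundy value is 3.
Pile C is a plain Nim pile of size 7, so its Grundy value is 7.
By the Sprague-Grundy theorem, the Grundy value of a sum of independent games is the XOR of the component values.
Combined value = 19 ⊕ 3 ⊕ 7 = 23.

23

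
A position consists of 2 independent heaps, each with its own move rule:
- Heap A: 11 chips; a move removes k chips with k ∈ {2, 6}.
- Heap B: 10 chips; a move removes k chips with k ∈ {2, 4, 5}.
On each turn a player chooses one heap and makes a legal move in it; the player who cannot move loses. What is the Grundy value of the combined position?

0

Build the Grundy sequence for heap A with g(k) = mex{g(k−s) : s ∈ {2, 6}, s ≤ k}:
k:     0  1  2  3  4  5  6  7  8  9 10 11
g(k):  0  0  1  1  0  0  1  1  0  0  1  1
So g(11) = 1.
Build the Grundy sequence for heap B with g(k) = mex{g(k−s) : s ∈ {2, 4, 5}, s ≤ k}:
g(0) = mex{} = 0
g(1) = mex{} = 0
g(2) = mex{0} = 1
g(3) = mex{0} = 1
g(4) = mex{0,1} = 2
g(5) = mex{0,1} = 2
g(6) = mex{0,1,2} = 3
g(7) = mex{1,2} = 0
g(8) = mex{1,2,3} = 0
g(9) = mex{0,2} = 1
g(10) = mex{0,2,3} = 1
So g(10) = 1.
The value of a disjunctive sum is the nim-sum of the parts.
Combined value = 1 XOR 1 = 0.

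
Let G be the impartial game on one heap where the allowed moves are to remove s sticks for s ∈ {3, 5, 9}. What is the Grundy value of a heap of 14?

0

Grundy values for subtraction set {3, 5, 9}:
k:     0  1  2  3  4  5  6  7  8  9 10 11 12 13 14
g(k):  0  0  0  1  1  1  2  2  0  3  3  1  0  2  0
So g(14) = 0.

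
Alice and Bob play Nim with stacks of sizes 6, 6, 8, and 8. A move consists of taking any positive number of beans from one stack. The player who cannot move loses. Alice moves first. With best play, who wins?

Bob wins

Bitwise XOR of the heap sizes:
  0110  (6)
  0110  (6)
  1000  (8)
  1000  (8)
  ----
  0000  (0)
The nim-sum is 0, so this is a P-position: the player to move is in a losing position under optimal play; Alice is about to move from it and so loses — Bob wins.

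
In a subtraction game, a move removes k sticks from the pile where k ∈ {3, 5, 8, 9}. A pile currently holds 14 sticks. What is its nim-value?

0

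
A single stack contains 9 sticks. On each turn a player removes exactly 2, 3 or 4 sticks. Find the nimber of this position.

1

Compute g(0), g(1), … for moves {2, 3, 4}:
k:     0  1  2  3  4  5  6  7  8  9
g(k):  0  0  1  1  2  2  0  0  1  1
So g(9) = 1.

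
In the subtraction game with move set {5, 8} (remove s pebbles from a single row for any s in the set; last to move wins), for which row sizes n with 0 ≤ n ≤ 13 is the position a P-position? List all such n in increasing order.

0, 1, 2, 3, 4, 13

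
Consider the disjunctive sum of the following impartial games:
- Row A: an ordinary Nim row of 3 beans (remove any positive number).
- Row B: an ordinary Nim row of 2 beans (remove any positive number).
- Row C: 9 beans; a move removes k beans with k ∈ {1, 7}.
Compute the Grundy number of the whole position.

Row A is a plain Nim row of size 3, so its Grundy value is 3.
Row B is a plain Nim row of size 2, so its Grundy value is 2.
Grundy values for row C (subtraction set {1, 7}):
g(0) = mex{} = 0
g(1) = mex{0} = 1
g(2) = mex{1} = 0
g(3) = mex{0} = 1
g(4) = mex{1} = 0
g(5) = mex{0} = 1
g(6) = mex{1} = 0
g(7) = mex{0} = 1
g(8) = mex{1} = 0
g(9) = mex{0} = 1
So g(9) = 1.
By the Sprague-Grundy theorem, the Grundy value of a sum of independent games is the XOR of the component values.
Combined value = 3 XOR 2 XOR 1 = 0.

0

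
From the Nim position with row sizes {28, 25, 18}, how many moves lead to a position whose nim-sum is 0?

3

Compute the nim-sum pairwise:
28 XOR 25 = 5
5 XOR 18 = 23
The overall nim-sum is X = 23. A row of size p has a winning move iff p XOR X < p (reduce it to p XOR X).
  28: 28 XOR 23 = 11 < 28 — winning move (to 11).
  25: 25 XOR 23 = 14 < 25 — winning move (to 14).
  18: 18 XOR 23 = 5 < 18 — winning move (to 5).
That gives 3 winning moves.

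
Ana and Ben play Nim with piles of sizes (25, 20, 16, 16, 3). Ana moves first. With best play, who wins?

Compute the nim-sum pairwise:
25 ^ 20 = 13
13 ^ 16 = 29
29 ^ 16 = 13
13 ^ 3 = 14
The nim-sum is 14 ≠ 0, so this is an N-position: the player to move can win; Ana has a winning move.

Ana wins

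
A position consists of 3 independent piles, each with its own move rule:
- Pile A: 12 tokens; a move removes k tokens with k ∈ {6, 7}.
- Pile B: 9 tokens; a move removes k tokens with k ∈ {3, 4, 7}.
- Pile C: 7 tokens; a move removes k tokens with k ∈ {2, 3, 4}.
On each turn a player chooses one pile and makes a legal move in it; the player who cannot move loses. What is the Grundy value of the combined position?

1

Build the Grundy sequence for pile A with g(k) = mex{g(k−s) : s ∈ {6, 7}, s ≤ k}:
g(0) = mex{} = 0
g(1) = mex{} = 0
g(2) = mex{} = 0
g(3) = mex{} = 0
g(4) = mex{} = 0
g(5) = mex{} = 0
g(6) = mex{0} = 1
g(7) = mex{0} = 1
g(8) = mex{0} = 1
g(9) = mex{0} = 1
g(10) = mex{0} = 1
g(11) = mex{0} = 1
g(12) = mex{0,1} = 2
So g(12) = 2.
Grundy values for pile B (subtraction set {3, 4, 7}):
k:     0  1  2  3  4  5  6  7  8  9
g(k):  0  0  0  1  1  1  2  2  2  3
So g(9) = 3.
Grundy values for pile C (subtraction set {2, 3, 4}):
g(0) = mex{} = 0
g(1) = mex{} = 0
g(2) = mex{0} = 1
g(3) = mex{0} = 1
g(4) = mex{0,1} = 2
g(5) = mex{0,1} = 2
g(6) = mex{1,2} = 0
g(7) = mex{1,2} = 0
So g(7) = 0.
By the Sprague-Grundy theorem, the Grundy value of a sum of independent games is the XOR of the component values.
Combined value = 2 ⊕ 3 ⊕ 0 = 1.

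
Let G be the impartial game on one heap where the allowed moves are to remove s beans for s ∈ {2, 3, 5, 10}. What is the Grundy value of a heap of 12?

2

Build the Grundy sequence with g(k) = mex{g(k−s) : s ∈ {2, 3, 5, 10}, s ≤ k}:
k:     0  1  2  3  4  5  6  7  8  9 10 11 12
g(k):  0  0  1  1  2  2  3  0  0  1  1  2  2
So g(12) = 2.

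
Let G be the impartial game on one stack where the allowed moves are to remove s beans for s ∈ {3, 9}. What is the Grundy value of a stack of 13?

Compute g(0), g(1), … for moves {3, 9}:
k:     0  1  2  3  4  5  6  7  8  9 10 11 12 13
g(k):  0  0  0  1  1  1  0  0  0  1  1  1  0  0
So g(13) = 0.

0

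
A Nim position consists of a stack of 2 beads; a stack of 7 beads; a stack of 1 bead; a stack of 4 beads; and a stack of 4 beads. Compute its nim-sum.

4

Bitwise XOR of the heap sizes:
  010  (2)
  111  (7)
  001  (1)
  100  (4)
  100  (4)
  ---
  100  (4)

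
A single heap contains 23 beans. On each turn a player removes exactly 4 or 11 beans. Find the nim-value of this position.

Grundy values for subtraction set {4, 11}:
k:     0  1  2  3  4  5  6  7  8  9 10 11 12 13 14 15 16 17 18 19 20 21 22 23
g(k):  0  0  0  0  1  1  1  1  0  0  0  2  1  1  1  0  0  0  0  1  1  1  1  0
So g(23) = 0.

0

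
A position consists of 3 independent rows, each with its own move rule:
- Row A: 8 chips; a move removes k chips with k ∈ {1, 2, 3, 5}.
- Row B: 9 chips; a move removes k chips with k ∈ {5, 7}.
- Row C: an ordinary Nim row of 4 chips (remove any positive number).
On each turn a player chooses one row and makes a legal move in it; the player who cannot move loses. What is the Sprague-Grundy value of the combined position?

For row A, compute g(0), g(1), … with moves {1, 2, 3, 5}:
k:     0  1  2  3  4  5  6  7  8
g(k):  0  1  2  3  0  1  2  3  0
So g(8) = 0.
Grundy values for row B (subtraction set {5, 7}):
k:     0  1  2  3  4  5  6  7  8  9
g(k):  0  0  0  0  0  1  1  1  1  1
So g(9) = 1.
Row C is a plain Nim row of size 4, so its Grundy value is 4.
By the Sprague-Grundy theorem, the Grundy value of a sum of independent games is the XOR of the component values.
Combined value = 0 ⊕ 1 ⊕ 4 = 5.

5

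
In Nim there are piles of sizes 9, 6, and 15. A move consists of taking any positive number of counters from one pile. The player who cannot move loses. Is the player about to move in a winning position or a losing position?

In binary:
  1001  (9)
  0110  (6)
  1111  (15)
  ----
  0000  (0)
The nim-sum is 0, so this is a P-position: the player to move is in a losing position under optimal play.

Losing position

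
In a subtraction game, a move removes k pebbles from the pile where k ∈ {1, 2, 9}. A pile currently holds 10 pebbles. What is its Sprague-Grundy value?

0

Build the Grundy sequence with g(k) = mex{g(k−s) : s ∈ {1, 2, 9}, s ≤ k}:
k:     0  1  2  3  4  5  6  7  8  9 10
g(k):  0  1  2  0  1  2  0  1  2  3  0
So g(10) = 0.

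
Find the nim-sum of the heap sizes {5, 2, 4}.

Nim-sum: 5 ⊕ 2 ⊕ 4 = 3.

3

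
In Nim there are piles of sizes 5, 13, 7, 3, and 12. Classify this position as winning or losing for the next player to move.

Losing position

Nim-sum: 5 ^ 13 ^ 7 ^ 3 ^ 12 = 0.
The nim-sum is 0, so this is a P-position: the player to move is in a losing position under optimal play.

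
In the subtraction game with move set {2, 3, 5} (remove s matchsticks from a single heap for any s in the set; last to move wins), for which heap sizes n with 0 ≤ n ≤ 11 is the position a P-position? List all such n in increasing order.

Compute g(0), g(1), … for moves {2, 3, 5}:
k:     0  1  2  3  4  5  6  7  8  9 10 11
g(k):  0  0  1  1  2  2  3  0  0  1  1  2
The P-positions (g = 0) in 0..11 are 0, 1, 7, 8.

0, 1, 7, 8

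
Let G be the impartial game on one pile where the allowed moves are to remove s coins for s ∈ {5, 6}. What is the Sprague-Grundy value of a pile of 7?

1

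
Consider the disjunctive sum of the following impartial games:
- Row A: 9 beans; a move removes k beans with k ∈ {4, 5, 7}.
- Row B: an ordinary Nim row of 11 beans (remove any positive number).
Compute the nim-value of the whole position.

9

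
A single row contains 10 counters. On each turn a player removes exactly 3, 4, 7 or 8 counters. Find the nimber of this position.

Grundy values for subtraction set {3, 4, 7, 8}:
k:     0  1  2  3  4  5  6  7  8  9 10
g(k):  0  0  0  1  1  1  2  2  2  3  3
So g(10) = 3.

3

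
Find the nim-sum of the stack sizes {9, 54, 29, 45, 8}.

7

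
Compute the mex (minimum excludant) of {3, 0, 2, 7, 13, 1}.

The values 0, 1, 2, 3 are all present; 4 is the first non-negative integer missing from the set.

4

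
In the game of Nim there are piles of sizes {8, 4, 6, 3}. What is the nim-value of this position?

Nim-sum: 8 XOR 4 XOR 6 XOR 3 = 9.

9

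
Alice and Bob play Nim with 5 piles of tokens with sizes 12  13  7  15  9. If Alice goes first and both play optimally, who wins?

Bob wins

Nim-sum: 12 ^ 13 ^ 7 ^ 15 ^ 9 = 0.
The nim-sum is 0, so this is a P-position: the player to move is in a losing position under optimal play; Alice is about to move from it and so loses — Bob wins.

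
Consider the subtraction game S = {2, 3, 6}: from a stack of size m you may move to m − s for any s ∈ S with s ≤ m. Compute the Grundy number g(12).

1

Build the Grundy sequence with g(k) = mex{g(k−s) : s ∈ {2, 3, 6}, s ≤ k}:
g(0) = mex{} = 0
g(1) = mex{} = 0
g(2) = mex{0} = 1
g(3) = mex{0} = 1
g(4) = mex{0,1} = 2
g(5) = mex{1} = 0
g(6) = mex{0,1,2} = 3
g(7) = mex{0,2} = 1
g(8) = mex{0,1,3} = 2
g(9) = mex{1,3} = 0
g(10) = mex{1,2} = 0
g(11) = mex{0,2} = 1
g(12) = mex{0,3} = 1
So g(12) = 1.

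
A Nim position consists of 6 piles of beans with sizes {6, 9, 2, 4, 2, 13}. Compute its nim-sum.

Compute the nim-sum pairwise:
6 ⊕ 9 = 15
15 ⊕ 2 = 13
13 ⊕ 4 = 9
9 ⊕ 2 = 11
11 ⊕ 13 = 6

6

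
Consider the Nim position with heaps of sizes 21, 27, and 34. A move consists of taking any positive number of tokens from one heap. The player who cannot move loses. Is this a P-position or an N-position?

N-position

Nim-sum: 21 XOR 27 XOR 34 = 44.
The nim-sum is 44 ≠ 0, so this is an N-position: the player to move can win.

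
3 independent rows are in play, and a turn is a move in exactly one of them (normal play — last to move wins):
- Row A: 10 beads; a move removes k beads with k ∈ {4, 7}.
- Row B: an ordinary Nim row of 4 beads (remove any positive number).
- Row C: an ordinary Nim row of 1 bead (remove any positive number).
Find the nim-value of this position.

7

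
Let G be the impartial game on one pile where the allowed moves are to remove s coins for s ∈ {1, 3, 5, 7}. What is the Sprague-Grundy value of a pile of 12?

0

Build the Grundy sequence with g(k) = mex{g(k−s) : s ∈ {1, 3, 5, 7}, s ≤ k}:
k:     0  1  2  3  4  5  6  7  8  9 10 11 12
g(k):  0  1  0  1  0  1  0  1  0  1  0  1  0
So g(12) = 0.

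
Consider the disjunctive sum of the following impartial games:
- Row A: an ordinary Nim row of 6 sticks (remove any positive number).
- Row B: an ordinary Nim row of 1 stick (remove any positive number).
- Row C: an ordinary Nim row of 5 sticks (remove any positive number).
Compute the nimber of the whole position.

Row A is a plain Nim row of size 6, so its Grundy value is 6.
Row B is a plain Nim row of size 1, so its Grundy value is 1.
Row C is a plain Nim row of size 5, so its Grundy value is 5.
By the Sprague-Grundy theorem, the Grundy value of a sum of independent games is the XOR of the component values.
Combined value = 6 ⊕ 1 ⊕ 5 = 2.

2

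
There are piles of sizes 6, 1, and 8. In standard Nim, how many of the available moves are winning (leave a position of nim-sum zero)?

1

Compute the nim-sum pairwise:
6 ^ 1 = 7
7 ^ 8 = 15
The overall nim-sum is X = 15. A pile of size p has a winning move iff p XOR X < p (reduce it to p XOR X).
  6: 6 XOR 15 = 9 ≥ 6 — no move.
  1: 1 XOR 15 = 14 ≥ 1 — no move.
  8: 8 XOR 15 = 7 < 8 — winning move (to 7).
That gives 1 winning move.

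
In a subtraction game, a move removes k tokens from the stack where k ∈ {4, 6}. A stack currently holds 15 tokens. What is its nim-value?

Grundy values for subtraction set {4, 6}:
k:     0  1  2  3  4  5  6  7  8  9 10 11 12 13 14 15
g(k):  0  0  0  0  1  1  1  1  2  2  0  0  0  0  1  1
So g(15) = 1.

1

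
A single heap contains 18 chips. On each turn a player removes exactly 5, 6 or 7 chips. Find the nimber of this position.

1

Grundy values for subtraction set {5, 6, 7}:
k:     0  1  2  3  4  5  6  7  8  9 10 11 12 13 14 15 16 17 18
g(k):  0  0  0  0  0  1  1  1  1  1  2  2  0  0  0  0  0  1  1
So g(18) = 1.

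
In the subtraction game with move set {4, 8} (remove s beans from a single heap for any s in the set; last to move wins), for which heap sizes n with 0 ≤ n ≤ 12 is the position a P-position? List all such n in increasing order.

Compute g(0), g(1), … for moves {4, 8}:
g(0) = mex{} = 0
g(1) = mex{} = 0
g(2) = mex{} = 0
g(3) = mex{} = 0
g(4) = mex{0} = 1
g(5) = mex{0} = 1
g(6) = mex{0} = 1
g(7) = mex{0} = 1
g(8) = mex{0,1} = 2
g(9) = mex{0,1} = 2
g(10) = mex{0,1} = 2
g(11) = mex{0,1} = 2
g(12) = mex{1,2} = 0
The P-positions (g = 0) in 0..12 are 0, 1, 2, 3, 12.

0, 1, 2, 3, 12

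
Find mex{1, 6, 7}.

0 is not in the set, so the mex is 0.

0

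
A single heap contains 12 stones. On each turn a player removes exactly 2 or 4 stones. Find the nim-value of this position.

0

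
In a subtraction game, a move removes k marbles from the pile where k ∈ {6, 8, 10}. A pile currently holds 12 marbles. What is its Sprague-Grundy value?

Grundy values for subtraction set {6, 8, 10}:
k:     0  1  2  3  4  5  6  7  8  9 10 11 12
g(k):  0  0  0  0  0  0  1  1  1  1  1  1  2
So g(12) = 2.

2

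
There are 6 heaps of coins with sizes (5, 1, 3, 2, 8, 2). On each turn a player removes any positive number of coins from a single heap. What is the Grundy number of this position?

Compute the nim-sum pairwise:
5 ⊕ 1 = 4
4 ⊕ 3 = 7
7 ⊕ 2 = 5
5 ⊕ 8 = 13
13 ⊕ 2 = 15

15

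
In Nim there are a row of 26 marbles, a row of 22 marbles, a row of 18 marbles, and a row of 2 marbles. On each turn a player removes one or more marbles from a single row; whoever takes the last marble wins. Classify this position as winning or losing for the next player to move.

Nim-sum: 26 ^ 22 ^ 18 ^ 2 = 28.
The nim-sum is 28 ≠ 0, so this is an N-position: the player to move can win.

Winning position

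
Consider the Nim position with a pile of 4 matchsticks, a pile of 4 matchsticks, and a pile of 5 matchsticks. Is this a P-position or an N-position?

Compute the nim-sum pairwise:
4 XOR 4 = 0
0 XOR 5 = 5
The nim-sum is 5 ≠ 0, so this is an N-position: the player to move can win.

N-position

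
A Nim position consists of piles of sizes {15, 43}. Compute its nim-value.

Nim-sum: 15 ^ 43 = 36.

36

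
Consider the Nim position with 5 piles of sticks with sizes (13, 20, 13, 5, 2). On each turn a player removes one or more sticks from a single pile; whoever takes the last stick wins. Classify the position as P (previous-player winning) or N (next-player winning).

N-position

Compute the nim-sum pairwise:
13 ⊕ 20 = 25
25 ⊕ 13 = 20
20 ⊕ 5 = 17
17 ⊕ 2 = 19
The nim-sum is 19 ≠ 0, so this is an N-position: the player to move can win.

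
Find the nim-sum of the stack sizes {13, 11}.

In binary:
  1101  (13)
  1011  (11)
  ----
  0110  (6)

6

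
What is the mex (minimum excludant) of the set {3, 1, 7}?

0 is not in the set, so the mex is 0.

0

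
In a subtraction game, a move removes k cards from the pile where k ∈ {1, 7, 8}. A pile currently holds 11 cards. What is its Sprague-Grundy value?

Grundy values for subtraction set {1, 7, 8}:
g(0) = mex{} = 0
g(1) = mex{0} = 1
g(2) = mex{1} = 0
g(3) = mex{0} = 1
g(4) = mex{1} = 0
g(5) = mex{0} = 1
g(6) = mex{1} = 0
g(7) = mex{0} = 1
g(8) = mex{0,1} = 2
g(9) = mex{0,1,2} = 3
g(10) = mex{0,1,3} = 2
g(11) = mex{0,1,2} = 3
So g(11) = 3.

3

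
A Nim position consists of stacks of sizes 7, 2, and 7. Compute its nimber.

2

Bitwise XOR of the heap sizes:
  111  (7)
  010  (2)
  111  (7)
  ---
  010  (2)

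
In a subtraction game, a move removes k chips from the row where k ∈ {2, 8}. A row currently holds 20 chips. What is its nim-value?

0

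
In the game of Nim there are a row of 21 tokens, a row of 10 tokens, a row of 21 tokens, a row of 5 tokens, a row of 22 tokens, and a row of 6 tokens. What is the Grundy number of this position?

31

Write each in binary and XOR column by column:
  10101  (21)
  01010  (10)
  10101  (21)
  00101  (5)
  10110  (22)
  00110  (6)
  -----
  11111  (31)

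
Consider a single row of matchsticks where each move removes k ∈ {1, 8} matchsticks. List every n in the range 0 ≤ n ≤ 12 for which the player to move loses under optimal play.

Grundy values for subtraction set {1, 8}:
k:     0  1  2  3  4  5  6  7  8  9 10 11 12
g(k):  0  1  0  1  0  1  0  1  2  0  1  0  1
The P-positions (g = 0) in 0..12 are 0, 2, 4, 6, 9, 11.

0, 2, 4, 6, 9, 11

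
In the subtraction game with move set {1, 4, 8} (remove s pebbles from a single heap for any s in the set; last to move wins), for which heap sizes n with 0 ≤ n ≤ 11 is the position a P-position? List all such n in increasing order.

0, 2, 5, 7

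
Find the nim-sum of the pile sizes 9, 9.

Compute the nim-sum pairwise:
9 ^ 9 = 0

0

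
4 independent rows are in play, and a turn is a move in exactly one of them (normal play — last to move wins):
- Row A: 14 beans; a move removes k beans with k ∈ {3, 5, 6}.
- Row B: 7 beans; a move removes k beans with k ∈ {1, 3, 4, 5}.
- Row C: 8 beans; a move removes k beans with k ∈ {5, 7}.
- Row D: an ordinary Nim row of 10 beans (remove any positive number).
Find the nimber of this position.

9

Grundy values for row A (subtraction set {3, 5, 6}):
g(0) = mex{} = 0
g(1) = mex{} = 0
g(2) = mex{} = 0
g(3) = mex{0} = 1
g(4) = mex{0} = 1
g(5) = mex{0} = 1
g(6) = mex{0,1} = 2
g(7) = mex{0,1} = 2
g(8) = mex{0,1} = 2
g(9) = mex{1,2} = 0
g(10) = mex{1,2} = 0
g(11) = mex{1,2} = 0
g(12) = mex{0,2} = 1
g(13) = mex{0,2} = 1
g(14) = mex{0,2} = 1
So g(14) = 1.
Grundy values for row B (subtraction set {1, 3, 4, 5}):
k:     0  1  2  3  4  5  6  7
g(k):  0  1  0  1  2  3  2  3
So g(7) = 3.
Build the Grundy sequence for row C with g(k) = mex{g(k−s) : s ∈ {5, 7}, s ≤ k}:
k:     0  1  2  3  4  5  6  7  8
g(k):  0  0  0  0  0  1  1  1  1
So g(8) = 1.
Row D is a plain Nim row of size 10, so its Grundy value is 10.
By the Sprague-Grundy theorem, the Grundy value of a sum of independent games is the XOR of the component values.
Combined value = 1 ⊕ 3 ⊕ 1 ⊕ 10 = 9.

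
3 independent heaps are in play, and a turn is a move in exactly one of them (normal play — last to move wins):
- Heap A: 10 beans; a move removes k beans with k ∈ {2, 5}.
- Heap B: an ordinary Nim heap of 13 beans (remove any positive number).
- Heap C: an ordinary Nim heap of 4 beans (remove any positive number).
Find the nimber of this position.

8

Grundy values for heap A (subtraction set {2, 5}):
k:     0  1  2  3  4  5  6  7  8  9 10
g(k):  0  0  1  1  0  2  1  0  0  1  1
So g(10) = 1.
Heap B is a plain Nim heap of size 13, so its Grundy value is 13.
Heap C is a plain Nim heap of size 4, so its Grundy value is 4.
The value of a disjunctive sum is the nim-sum of the parts.
Combined value = 1 XOR 13 XOR 4 = 8.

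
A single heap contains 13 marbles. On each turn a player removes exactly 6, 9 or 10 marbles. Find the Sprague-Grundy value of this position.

2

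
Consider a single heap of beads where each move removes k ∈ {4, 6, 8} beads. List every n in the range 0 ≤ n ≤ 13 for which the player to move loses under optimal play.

0, 1, 2, 3, 12, 13

Grundy values for subtraction set {4, 6, 8}:
k:     0  1  2  3  4  5  6  7  8  9 10 11 12 13
g(k):  0  0  0  0  1  1  1  1  2  2  2  2  0  0
The P-positions (g = 0) in 0..13 are 0, 1, 2, 3, 12, 13.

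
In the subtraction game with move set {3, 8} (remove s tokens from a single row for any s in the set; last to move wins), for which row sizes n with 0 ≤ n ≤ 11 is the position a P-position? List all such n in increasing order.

Grundy values for subtraction set {3, 8}:
k:     0  1  2  3  4  5  6  7  8  9 10 11
g(k):  0  0  0  1  1  1  0  0  2  1  1  0
The P-positions (g = 0) in 0..11 are 0, 1, 2, 6, 7, 11.

0, 1, 2, 6, 7, 11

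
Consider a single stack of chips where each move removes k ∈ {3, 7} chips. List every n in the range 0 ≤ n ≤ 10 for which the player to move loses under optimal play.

0, 1, 2, 6, 10

Build the Grundy sequence with g(k) = mex{g(k−s) : s ∈ {3, 7}, s ≤ k}:
g(0) = mex{} = 0
g(1) = mex{} = 0
g(2) = mex{} = 0
g(3) = mex{0} = 1
g(4) = mex{0} = 1
g(5) = mex{0} = 1
g(6) = mex{1} = 0
g(7) = mex{0,1} = 2
g(8) = mex{0,1} = 2
g(9) = mex{0} = 1
g(10) = mex{1,2} = 0
The P-positions (g = 0) in 0..10 are 0, 1, 2, 6, 10.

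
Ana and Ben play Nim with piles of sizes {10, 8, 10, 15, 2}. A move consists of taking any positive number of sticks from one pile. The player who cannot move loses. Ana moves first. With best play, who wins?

Write each in binary and XOR column by column:
  1010  (10)
  1000  (8)
  1010  (10)
  1111  (15)
  0010  (2)
  ----
  0101  (5)
The nim-sum is 5 ≠ 0, so this is an N-position: the player to move can win; Ana has a winning move.

Ana wins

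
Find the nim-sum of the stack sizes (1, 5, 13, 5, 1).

13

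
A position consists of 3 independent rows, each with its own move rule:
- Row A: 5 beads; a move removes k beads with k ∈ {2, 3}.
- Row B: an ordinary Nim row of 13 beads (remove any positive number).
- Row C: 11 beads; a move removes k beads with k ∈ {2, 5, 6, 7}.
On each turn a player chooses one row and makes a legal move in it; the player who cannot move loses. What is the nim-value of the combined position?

14

Build the Grundy sequence for row A with g(k) = mex{g(k−s) : s ∈ {2, 3}, s ≤ k}:
g(0) = mex{} = 0
g(1) = mex{} = 0
g(2) = mex{0} = 1
g(3) = mex{0} = 1
g(4) = mex{0,1} = 2
g(5) = mex{1} = 0
So g(5) = 0.
Row B is a plain Nim row of size 13, so its Grundy value is 13.
Build the Grundy sequence for row C with g(k) = mex{g(k−s) : s ∈ {2, 5, 6, 7}, s ≤ k}:
k:     0  1  2  3  4  5  6  7  8  9 10 11
g(k):  0  0  1  1  0  2  1  3  2  2  3  3
So g(11) = 3.
The value of a disjunctive sum is the nim-sum of the parts.
Combined value = 0 XOR 13 XOR 3 = 14.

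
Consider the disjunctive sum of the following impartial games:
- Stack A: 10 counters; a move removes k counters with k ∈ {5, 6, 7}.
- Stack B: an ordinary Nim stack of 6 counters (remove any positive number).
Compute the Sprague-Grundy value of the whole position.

Build the Grundy sequence for stack A with g(k) = mex{g(k−s) : s ∈ {5, 6, 7}, s ≤ k}:
g(0) = mex{} = 0
g(1) = mex{} = 0
g(2) = mex{} = 0
g(3) = mex{} = 0
g(4) = mex{} = 0
g(5) = mex{0} = 1
g(6) = mex{0} = 1
g(7) = mex{0} = 1
g(8) = mex{0} = 1
g(9) = mex{0} = 1
g(10) = mex{0,1} = 2
So g(10) = 2.
Stack B is a plain Nim stack of size 6, so its Grundy value is 6.
By the Sprague-Grundy theorem, the Grundy value of a sum of independent games is the XOR of the component values.
Combined value = 2 ⊕ 6 = 4.

4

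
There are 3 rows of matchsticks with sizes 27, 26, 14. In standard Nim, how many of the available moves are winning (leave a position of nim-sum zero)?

Nim-sum: 27 XOR 26 XOR 14 = 15.
The overall nim-sum is X = 15. A row of size p has a winning move iff p XOR X < p (reduce it to p XOR X).
  27: 27 XOR 15 = 20 < 27 — winning move (to 20).
  26: 26 XOR 15 = 21 < 26 — winning move (to 21).
  14: 14 XOR 15 = 1 < 14 — winning move (to 1).
That gives 3 winning moves.

3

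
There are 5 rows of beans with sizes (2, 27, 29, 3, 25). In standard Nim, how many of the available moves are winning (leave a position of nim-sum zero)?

3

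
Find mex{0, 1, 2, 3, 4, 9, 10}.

The values 0, 1, 2, 3, 4 are all present; 5 is the first non-negative integer missing from the set.

5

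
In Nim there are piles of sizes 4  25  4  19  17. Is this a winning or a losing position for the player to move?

Winning position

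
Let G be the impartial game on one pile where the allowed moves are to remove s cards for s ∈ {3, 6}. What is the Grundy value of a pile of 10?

0

Compute g(0), g(1), … for moves {3, 6}:
k:     0  1  2  3  4  5  6  7  8  9 10
g(k):  0  0  0  1  1  1  2  2  2  0  0
So g(10) = 0.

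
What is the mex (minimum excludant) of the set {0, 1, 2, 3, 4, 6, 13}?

The values 0, 1, 2, 3, 4 are all present; 5 is the first non-negative integer missing from the set.

5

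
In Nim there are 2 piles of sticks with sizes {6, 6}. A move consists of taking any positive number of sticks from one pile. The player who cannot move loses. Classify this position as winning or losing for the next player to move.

Nim-sum: 6 XOR 6 = 0.
The nim-sum is 0, so this is a P-position: the player to move is in a losing position under optimal play.

Losing position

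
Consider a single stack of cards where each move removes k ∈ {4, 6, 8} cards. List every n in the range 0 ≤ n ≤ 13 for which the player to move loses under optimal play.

0, 1, 2, 3, 12, 13

Grundy values for subtraction set {4, 6, 8}:
g(0) = mex{} = 0
g(1) = mex{} = 0
g(2) = mex{} = 0
g(3) = mex{} = 0
g(4) = mex{0} = 1
g(5) = mex{0} = 1
g(6) = mex{0} = 1
g(7) = mex{0} = 1
g(8) = mex{0,1} = 2
g(9) = mex{0,1} = 2
g(10) = mex{0,1} = 2
g(11) = mex{0,1} = 2
g(12) = mex{1,2} = 0
g(13) = mex{1,2} = 0
The P-positions (g = 0) in 0..13 are 0, 1, 2, 3, 12, 13.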